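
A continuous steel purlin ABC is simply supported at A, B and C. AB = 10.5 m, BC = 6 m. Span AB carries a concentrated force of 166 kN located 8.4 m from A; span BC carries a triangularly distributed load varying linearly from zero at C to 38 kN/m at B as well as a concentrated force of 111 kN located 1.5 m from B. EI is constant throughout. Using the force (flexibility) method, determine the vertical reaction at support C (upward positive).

Take M_B as the redundant. Released structure: two simple spans AB and BC with a hinge at B.
Discontinuity in slope at B on the released structure — sum the simple-span end rotations:
  span AB: point load 166 at a = 8.4: Pab(L + a)/(6LEI) = 878.5/EI
  span BC: triangular load, peak 38: w₀L³/(45EI) = 182.4/EI
  span BC: point load 111 at a = 1.5: Pab(L + b)/(6LEI) = 218.5/EI
  relative rotation θ_0 = (878.5 + 400.9)/EI = 1279/EI
A unit hogging moment at B produces rotation L₁/(3EI) + L₂/(3EI) = 5.5/EI.
Compatibility: M_B·(L₁+L₂)/(3EI) = θ_0, giving M_B = 232.6 kN·m (hogging).
Span BC, ΣM about C: R_B^{BC}·6 = 955.5 + 232.6, so R_B^{BC} = 198 kN and R_C = 225 − 198 = 26.98 kN.

R_C = 26.98 kN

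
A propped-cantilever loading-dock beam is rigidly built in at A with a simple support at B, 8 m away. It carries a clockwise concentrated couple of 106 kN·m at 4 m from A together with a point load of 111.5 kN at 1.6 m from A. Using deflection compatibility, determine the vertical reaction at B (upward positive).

R_B = 21.15 kN

Release the roller at B. Primary structure: cantilever fixed at A.
Downward deflection at the released point B due to the loads:
  clockwise couple 106 at a = 4: M₀a(2L − a)/(2EI) = 2544/EI
  point load 111.5 at a = 1.6: Pa²(3L − a)/(6EI) = 1066/EI
  δ_0 = 3610/EI
Tip deflection under a unit load at B: L³/(3EI) = 170.7/EI.
The prop prevents deflection at B: R_B = δ_0/δ_{BB} = 3610/170.7 = 21.15 kN.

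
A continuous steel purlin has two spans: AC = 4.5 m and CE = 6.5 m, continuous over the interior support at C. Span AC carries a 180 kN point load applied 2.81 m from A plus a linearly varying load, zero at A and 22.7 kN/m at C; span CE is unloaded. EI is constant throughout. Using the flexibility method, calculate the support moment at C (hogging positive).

Release continuity at C by inserting a hinge; the redundant is the internal moment M_C. The primary structure is two simply-supported spans AC and CE.
Discontinuity in slope at C on the released structure — sum the simple-span end rotations:
  span AC: point load 180 at a = 2.81: Pab(L + a)/(6LEI) = 231.4/EI
  span AC: triangular load, peak 22.7: w₀L³/(45EI) = 45.97/EI
  relative rotation θ_0 = (277.4 + 0)/EI = 277.4/EI
A unit hogging moment at C produces rotation L₁/(3EI) + L₂/(3EI) = 3.667/EI.
Compatibility: M_C·(L₁+L₂)/(3EI) = θ_0, giving M_C = 75.65 kN·m (hogging).

M_C = 75.65 kN·m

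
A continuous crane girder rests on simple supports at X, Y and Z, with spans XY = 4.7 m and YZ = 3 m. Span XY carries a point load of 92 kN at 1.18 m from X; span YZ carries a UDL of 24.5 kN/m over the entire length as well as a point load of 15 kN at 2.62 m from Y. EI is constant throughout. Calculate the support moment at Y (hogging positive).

M_Y = 42.87 kN·m

Release continuity at Y by inserting a hinge; the redundant is the internal moment M_Y. The primary structure is two simply-supported spans XY and YZ.
Rotations at Y on the released spans (each span's end-slope, ×1/EI):
  span XY: point load 92 at a = 1.18: Pab(L + a)/(6LEI) = 79.68/EI
  span YZ: UDL 24.5: wL³/(24EI) = 27.56/EI
  span YZ: point load 15 at a = 2.62: Pab(L + b)/(6LEI) = 2.804/EI
  relative rotation θ_0 = (79.68 + 30.37)/EI = 110/EI
A unit hogging moment at Y produces rotation L₁/(3EI) + L₂/(3EI) = 2.567/EI.
Compatibility: M_Y·(L₁+L₂)/(3EI) = θ_0, giving M_Y = 42.87 kN·m (hogging).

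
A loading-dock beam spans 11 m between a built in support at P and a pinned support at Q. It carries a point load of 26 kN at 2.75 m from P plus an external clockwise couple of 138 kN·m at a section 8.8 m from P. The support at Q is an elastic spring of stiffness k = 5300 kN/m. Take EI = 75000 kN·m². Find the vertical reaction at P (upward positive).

Remove the prop at Q; the released (primary) structure is a cantilever built in at P.
Free-end deflection of the primary structure under the applied loading (downward +):
  point load 26 at a = 2.75: Pa²(3L − a)/(6EI) = 991.3/EI
  clockwise couple 138 at a = 8.8: M₀a(2L − a)/(2EI) = 8015/EI
  δ_0 = 9006/EI
Tip deflection under a unit load at Q: L³/(3EI) = 443.7/EI.
With EI = 75000 kN·m²: δ_0 = 0.12008 m and δ_{QQ} = 0.005916 m/kN.
Compatibility — the spring shortens by R_Q/k under the reaction it provides: δ_0 − R_Q·δ_{QQ} = R_Q/k. With 1/k = 0.000189 m/kN, R_Q = δ_0 / (δ_{QQ} + 1/k) = 0.12008 / (0.005916 + 0.000189) = 19.67 kN.
Vertical equilibrium: R_P = ΣP − R_Q = 26 − 19.67 = 6.328 kN.

R_P = 6.328 kN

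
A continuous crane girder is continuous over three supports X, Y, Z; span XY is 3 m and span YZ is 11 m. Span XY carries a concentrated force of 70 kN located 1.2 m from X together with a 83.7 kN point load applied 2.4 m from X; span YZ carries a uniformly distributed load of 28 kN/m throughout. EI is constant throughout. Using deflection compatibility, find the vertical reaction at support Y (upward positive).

Insert a hinge at Y; M_Y is the redundant, and each span becomes simply supported.
End slopes at the hinge Y, treating each span as simply supported:
  span XY: point load 70 at a = 1.2: Pab(L + a)/(6LEI) = 35.28/EI
  span XY: point load 83.7 at a = 2.4: Pab(L + a)/(6LEI) = 36.16/EI
  span YZ: UDL 28: wL³/(24EI) = 1553/EI
  relative rotation θ_0 = (71.44 + 1553)/EI = 1624/EI
A unit hogging moment at Y produces rotation L₁/(3EI) + L₂/(3EI) = 4.667/EI.
Slope continuity at Y: θ_0 = M_Y·4.667/EI, so M_Y = 1624/4.667 = 348.1 kN·m (hogging).
Span XY, ΣM about X with M_Y applied at Y: R_Y^{XY}·3 = 284.9 + 348.1, so R_Y^{XY} = 211 kN and R_X = 153.7 − 211 = -57.28 kN.
Span YZ, ΣM about Z: R_Y^{YZ}·11 = 1694 + 348.1, so R_Y^{YZ} = 185.6 kN and R_Z = 308 − 185.6 = 122.4 kN.
R_Y = 211 + 185.6 = 396.6 kN.

R_Y = 396.6 kN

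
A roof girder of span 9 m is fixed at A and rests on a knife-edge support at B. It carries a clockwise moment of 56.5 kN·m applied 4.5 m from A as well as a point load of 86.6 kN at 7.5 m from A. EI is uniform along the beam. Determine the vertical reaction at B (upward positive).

R_B = 72.21 kN

Take the reaction at B as the redundant and release it; the primary structure is a cantilever fixed at A.
Primary-structure tip deflection at B by superposition:
  clockwise couple 56.5 at a = 4.5: M₀a(2L − a)/(2EI) = 1716/EI
  point load 86.6 at a = 7.5: Pa²(3L − a)/(6EI) = 15832/EI
  δ_0 = 17548/EI
Flexibility coefficient — unit upward force at B: δ_{BB} = L³/(3EI) = 243/EI.
The prop prevents deflection at B: R_B = δ_0/δ_{BB} = 17548/243 = 72.21 kN.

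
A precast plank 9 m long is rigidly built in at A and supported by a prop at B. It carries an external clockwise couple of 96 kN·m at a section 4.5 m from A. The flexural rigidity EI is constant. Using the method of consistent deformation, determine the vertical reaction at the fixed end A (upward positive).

R_A = -12 kN

Remove the prop at B; the released (primary) structure is a cantilever built in at A.
Free-end deflection of the primary structure under the applied loading (downward +):
  clockwise couple 96 at a = 4.5: M₀a(2L − a)/(2EI) = 2916/EI
Flexibility coefficient — unit upward force at B: δ_{BB} = L³/(3EI) = 243/EI.
The prop prevents deflection at B: R_B = δ_0/δ_{BB} = 2916/243 = 12 kN.
Vertical equilibrium: R_A = ΣP − R_B = 0 − 12 = -12 kN.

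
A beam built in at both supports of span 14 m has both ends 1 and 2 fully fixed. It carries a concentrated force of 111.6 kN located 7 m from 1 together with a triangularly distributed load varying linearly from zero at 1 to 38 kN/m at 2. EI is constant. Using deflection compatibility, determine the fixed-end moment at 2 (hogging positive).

M_2 = 567.7 kN·m

Release both end moments; the primary structure is a simply-supported span 12 with redundants M_1 and M_2.
Simple-span end rotations at 1 and 2 under the given loads:
  at 1: point load 111.6 at a = 7: Pab(L + b)/(6LEI) = 1367/EI
  at 2: point load 111.6 at a = 7: Pab(L + a)/(6LEI) = 1367/EI
  at 1: triangular load, peak 38: 7w₀L³/(360EI) = 2028/EI
  at 2: triangular load, peak 38: w₀L³/(45EI) = 2317/EI
  θ_10 = 3395/EI,  θ_20 = 3684/EI
Flexibility coefficients: a unit moment at one end gives L/(3EI) there and L/(6EI) at the far end, so f₁₁ = f₂₂ = 4.667/EI and f₁₂ = f₂₁ = 2.333/EI.
Compatibility — zero rotation at each built-in end:
  4.667 M_1 + 2.333 M_2 = 3395
  2.333 M_1 + 4.667 M_2 = 3684
Solving the pair gives M_1 = 443.6 kN·m and M_2 = 567.7 kN·m (hogging).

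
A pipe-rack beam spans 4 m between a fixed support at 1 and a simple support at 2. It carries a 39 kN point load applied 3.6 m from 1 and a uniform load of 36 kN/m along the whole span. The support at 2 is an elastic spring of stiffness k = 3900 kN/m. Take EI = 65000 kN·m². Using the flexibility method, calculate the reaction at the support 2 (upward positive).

Remove the prop at 2; the released (primary) structure is a cantilever built in at 1.
Primary-structure tip deflection at 2 by superposition:
  point load 39 at a = 3.6: Pa²(3L − a)/(6EI) = 707.6/EI
  UDL 36: wL⁴/(8EI) = 1152/EI
  δ_0 = 1860/EI
Flexibility coefficient — unit upward force at 2: δ_{22} = L³/(3EI) = 21.33/EI.
With EI = 65000 kN·m²: δ_0 = 0.028609 m and δ_{22} = 0.000328 m/kN.
Compatibility — the spring shortens by R_2/k under the reaction it provides: δ_0 − R_2·δ_{22} = R_2/k. With 1/k = 0.000256 m/kN, R_2 = δ_0 / (δ_{22} + 1/k) = 0.028609 / (0.000328 + 0.000256) = 48.94 kN.

R_2 = 48.94 kN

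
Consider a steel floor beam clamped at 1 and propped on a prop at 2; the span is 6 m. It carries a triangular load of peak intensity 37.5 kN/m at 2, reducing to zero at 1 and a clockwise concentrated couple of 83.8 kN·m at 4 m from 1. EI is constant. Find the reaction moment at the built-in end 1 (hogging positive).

M_1 = 50.82 kN·m

Release the roller at 2. Primary structure: cantilever fixed at 1.
Downward deflection at the released point 2 due to the loads:
  triangular load, peak 37.5 at the free end: 11w₀L⁴/(120EI) = 4455/EI
  clockwise couple 83.8 at a = 4: M₀a(2L − a)/(2EI) = 1341/EI
  δ_0 = 5796/EI
Tip deflection under a unit load at 2: L³/(3EI) = 72/EI.
Compatibility at 2: δ_0 − R_2·δ_{22} = 0, so R_2 = 5796/72 = 80.5 kN.
Moment equilibrium about 1: M_1 = Σ(load moments about 1) − R_2·L = 533.8 − 80.5×6 = 50.82 kN·m.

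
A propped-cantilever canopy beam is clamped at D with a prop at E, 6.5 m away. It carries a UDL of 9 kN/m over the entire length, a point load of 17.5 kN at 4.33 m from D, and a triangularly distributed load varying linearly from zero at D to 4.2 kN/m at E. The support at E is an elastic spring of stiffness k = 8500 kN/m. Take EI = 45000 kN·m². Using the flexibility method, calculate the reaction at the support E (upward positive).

R_E = 36.4 kN

Remove the prop at E; the released (primary) structure is a cantilever built in at D.
Free-end deflection of the primary structure under the applied loading (downward +):
  UDL 9: wL⁴/(8EI) = 2008/EI
  point load 17.5 at a = 4.33: Pa²(3L − a)/(6EI) = 829.6/EI
  triangular load, peak 4.2 at the free end: 11w₀L⁴/(120EI) = 687.2/EI
  δ_0 = 3525/EI
Tip deflection under a unit load at E: L³/(3EI) = 91.54/EI.
With EI = 45000 kN·m²: δ_0 = 0.078333 m and δ_{EE} = 0.002034 m/kN.
Compatibility — the spring shortens by R_E/k under the reaction it provides: δ_0 − R_E·δ_{EE} = R_E/k. With 1/k = 0.000118 m/kN, R_E = δ_0 / (δ_{EE} + 1/k) = 0.078333 / (0.002034 + 0.000118) = 36.4 kN.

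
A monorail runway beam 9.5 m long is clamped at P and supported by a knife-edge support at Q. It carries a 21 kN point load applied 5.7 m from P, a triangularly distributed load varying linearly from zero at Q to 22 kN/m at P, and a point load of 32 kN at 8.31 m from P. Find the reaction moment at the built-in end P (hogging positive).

M_P = 184.6 kN·m

Choose R_Q as the redundant. The primary structure is the cantilever fixed at P.
Downward deflection at the released point Q due to the loads:
  point load 21 at a = 5.7: Pa²(3L − a)/(6EI) = 2593/EI
  triangular load, peak 22 at the fixed end: w₀L⁴/(30EI) = 5973/EI
  point load 32 at a = 8.31: Pa²(3L − a)/(6EI) = 7436/EI
  δ_0 = 16002/EI
Tip deflection under a unit load at Q: L³/(3EI) = 285.8/EI.
Compatibility at Q: δ_0 − R_Q·δ_{QQ} = 0, so R_Q = 16002/285.8 = 55.99 kN.
Moment equilibrium about P: M_P = Σ(load moments about P) − R_Q·L = 716.5 − 55.99×9.5 = 184.6 kN·m.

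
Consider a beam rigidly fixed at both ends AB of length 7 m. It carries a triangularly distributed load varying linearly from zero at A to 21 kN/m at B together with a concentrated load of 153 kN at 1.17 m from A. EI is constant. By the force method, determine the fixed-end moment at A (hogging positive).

M_A = 158.5 kN·m

Take the two fixed-end moments M_A, M_B as redundants; the released structure is the simple span AB.
Simple-span end rotations at A and B under the given loads:
  at A: triangular load, peak 21: 7w₀L³/(360EI) = 140.1/EI
  at B: triangular load, peak 21: w₀L³/(45EI) = 160.1/EI
  at A: point load 153 at a = 1.17: Pab(L + b)/(6LEI) = 318.8/EI
  at B: point load 153 at a = 1.17: Pab(L + a)/(6LEI) = 203/EI
  θ_A0 = 458.9/EI,  θ_B0 = 363.1/EI
Flexibility coefficients: a unit moment at one end gives L/(3EI) there and L/(6EI) at the far end, so f₁₁ = f₂₂ = 2.333/EI and f₁₂ = f₂₁ = 1.167/EI.
Compatibility — zero rotation at each built-in end:
  2.333 M_A + 1.167 M_B = 458.9
  1.167 M_A + 2.333 M_B = 363.1
Solving the pair gives M_A = 158.5 kN·m and M_B = 76.37 kN·m (hogging).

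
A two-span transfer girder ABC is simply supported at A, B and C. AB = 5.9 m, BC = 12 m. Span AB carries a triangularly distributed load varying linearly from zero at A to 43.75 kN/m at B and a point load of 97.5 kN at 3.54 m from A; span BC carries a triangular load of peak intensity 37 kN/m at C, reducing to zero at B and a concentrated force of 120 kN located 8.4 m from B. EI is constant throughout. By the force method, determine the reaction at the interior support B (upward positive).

Take M_B as the redundant. Released structure: two simple spans AB and BC with a hinge at B.
End slopes at the hinge B, treating each span as simply supported:
  span AB: triangular load, peak 43.75: w₀L³/(45EI) = 199.7/EI
  span AB: point load 97.5 at a = 3.54: Pab(L + a)/(6LEI) = 217.2/EI
  span BC: triangular load, peak 37: 7w₀L³/(360EI) = 1243/EI
  span BC: point load 120 at a = 8.4: Pab(L + b)/(6LEI) = 786.2/EI
  relative rotation θ_0 = (416.9 + 2029)/EI = 2446/EI
A unit hogging moment at B produces rotation L₁/(3EI) + L₂/(3EI) = 5.967/EI.
Compatibility: M_B·(L₁+L₂)/(3EI) = θ_0, giving M_B = 410 kN·m (hogging).
Span AB, ΣM about A with M_B applied at B: R_B^{AB}·5.9 = 852.8 + 410, so R_B^{AB} = 214 kN and R_A = 226.6 − 214 = 12.53 kN.
Span BC, ΣM about C: R_B^{BC}·12 = 1320 + 410, so R_B^{BC} = 144.2 kN and R_C = 342 − 144.2 = 197.8 kN.
R_B = 214 + 144.2 = 358.2 kN.

R_B = 358.2 kN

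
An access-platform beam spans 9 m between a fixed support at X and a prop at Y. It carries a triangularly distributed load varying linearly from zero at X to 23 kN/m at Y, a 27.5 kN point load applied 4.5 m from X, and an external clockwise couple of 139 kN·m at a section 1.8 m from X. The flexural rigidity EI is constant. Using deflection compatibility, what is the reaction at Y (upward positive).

R_Y = 73.86 kN

Choose R_Y as the redundant. The primary structure is the cantilever fixed at X.
Free-end deflection of the primary structure under the applied loading (downward +):
  triangular load, peak 23 at the free end: 11w₀L⁴/(120EI) = 13833/EI
  point load 27.5 at a = 4.5: Pa²(3L − a)/(6EI) = 2088/EI
  clockwise couple 139 at a = 1.8: M₀a(2L − a)/(2EI) = 2027/EI
  δ_0 = 17948/EI
Flexibility coefficient — unit upward force at Y: δ_{YY} = L³/(3EI) = 243/EI.
The prop prevents deflection at Y: R_Y = δ_0/δ_{YY} = 17948/243 = 73.86 kN.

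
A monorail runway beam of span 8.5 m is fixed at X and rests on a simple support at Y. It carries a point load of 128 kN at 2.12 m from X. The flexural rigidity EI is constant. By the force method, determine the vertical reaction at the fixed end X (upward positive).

R_X = 117 kN

Take the reaction at Y as the redundant and release it; the primary structure is a cantilever fixed at X.
Deflection at Y on the released cantilever, summing each load's contribution:
  point load 128 at a = 2.12: Pa²(3L − a)/(6EI) = 2242/EI
Tip deflection under a unit load at Y: L³/(3EI) = 204.7/EI.
Compatibility at Y: δ_0 − R_Y·δ_{YY} = 0, so R_Y = 2242/204.7 = 10.95 kN.
Vertical equilibrium: R_X = ΣP − R_Y = 128 − 10.95 = 117 kN.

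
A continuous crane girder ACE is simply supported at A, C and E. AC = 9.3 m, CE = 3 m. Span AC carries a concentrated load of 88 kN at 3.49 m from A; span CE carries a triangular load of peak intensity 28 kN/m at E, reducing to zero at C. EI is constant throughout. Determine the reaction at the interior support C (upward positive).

Take M_C as the redundant. Released structure: two simple spans AC and CE with a hinge at C.
Discontinuity in slope at C on the released structure — sum the simple-span end rotations:
  span AC: point load 88 at a = 3.49: Pab(L + a)/(6LEI) = 409/EI
  span CE: triangular load, peak 28: 7w₀L³/(360EI) = 14.7/EI
  relative rotation θ_0 = (409 + 14.7)/EI = 423.7/EI
A unit hogging moment at C produces rotation L₁/(3EI) + L₂/(3EI) = 4.1/EI.
Slope continuity at C: θ_0 = M_C·4.1/EI, so M_C = 423.7/4.1 = 103.3 kN·m (hogging).
Span AC, ΣM about A with M_C applied at C: R_C^{AC}·9.3 = 307.1 + 103.3, so R_C^{AC} = 44.14 kN and R_A = 88 − 44.14 = 43.86 kN.
Span CE, ΣM about E: R_C^{CE}·3 = 42 + 103.3, so R_C^{CE} = 48.45 kN and R_E = 42 − 48.45 = -6.447 kN.
R_C = 44.14 + 48.45 = 92.58 kN.

R_C = 92.58 kN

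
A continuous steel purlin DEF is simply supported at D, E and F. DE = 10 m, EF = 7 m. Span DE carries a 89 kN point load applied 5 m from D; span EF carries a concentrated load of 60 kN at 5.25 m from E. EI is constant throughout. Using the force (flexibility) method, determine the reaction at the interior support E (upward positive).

R_E = 88.26 kN

Release continuity at E by inserting a hinge; the redundant is the internal moment M_E. The primary structure is two simply-supported spans DE and EF.
Discontinuity in slope at E on the released structure — sum the simple-span end rotations:
  span DE: point load 89 at a = 5: Pab(L + a)/(6LEI) = 556.2/EI
  span EF: point load 60 at a = 5.25: Pab(L + b)/(6LEI) = 114.8/EI
  relative rotation θ_0 = (556.2 + 114.8)/EI = 671.1/EI
A unit hogging moment at E produces rotation L₁/(3EI) + L₂/(3EI) = 5.667/EI.
Slope continuity at E: θ_0 = M_E·5.667/EI, so M_E = 671.1/5.667 = 118.4 kN·m (hogging).
Span DE, ΣM about D with M_E applied at E: R_E^{DE}·10 = 445 + 118.4, so R_E^{DE} = 56.34 kN and R_D = 89 − 56.34 = 32.66 kN.
Span EF, ΣM about F: R_E^{EF}·7 = 105 + 118.4, so R_E^{EF} = 31.92 kN and R_F = 60 − 31.92 = 28.08 kN.
R_E = 56.34 + 31.92 = 88.26 kN.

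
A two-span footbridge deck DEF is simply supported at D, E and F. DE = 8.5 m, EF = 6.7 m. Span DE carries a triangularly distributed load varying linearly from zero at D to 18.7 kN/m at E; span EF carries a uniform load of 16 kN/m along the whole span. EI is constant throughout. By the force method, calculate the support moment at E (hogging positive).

Insert a hinge at E; M_E is the redundant, and each span becomes simply supported.
Discontinuity in slope at E on the released structure — sum the simple-span end rotations:
  span DE: triangular load, peak 18.7: w₀L³/(45EI) = 255.2/EI
  span EF: UDL 16: wL³/(24EI) = 200.5/EI
  relative rotation θ_0 = (255.2 + 200.5)/EI = 455.7/EI
A unit hogging moment at E produces rotation L₁/(3EI) + L₂/(3EI) = 5.067/EI.
Compatibility: M_E·(L₁+L₂)/(3EI) = θ_0, giving M_E = 89.94 kN·m (hogging).

M_E = 89.94 kN·m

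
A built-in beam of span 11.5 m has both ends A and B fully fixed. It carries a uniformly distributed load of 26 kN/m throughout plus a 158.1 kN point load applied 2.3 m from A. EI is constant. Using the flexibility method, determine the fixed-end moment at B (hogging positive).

Release both end moments; the primary structure is a simply-supported span AB with redundants M_A and M_B.
Simple-span end rotations at A and B under the given loads:
  at A: UDL 26: wL³/(24EI) = 1648/EI
  at B: UDL 26: wL³/(24EI) = 1648/EI
  at A: point load 158.1 at a = 2.3: Pab(L + b)/(6LEI) = 1004/EI
  at B: point load 158.1 at a = 2.3: Pab(L + a)/(6LEI) = 669.1/EI
  θ_A0 = 2651/EI,  θ_B0 = 2317/EI
Flexibility coefficients: a unit moment at one end gives L/(3EI) there and L/(6EI) at the far end, so f₁₁ = f₂₂ = 3.833/EI and f₁₂ = f₂₁ = 1.917/EI.
Compatibility — zero rotation at each built-in end:
  3.833 M_A + 1.917 M_B = 2651
  1.917 M_A + 3.833 M_B = 2317
Solving the pair gives M_A = 519.3 kN·m and M_B = 344.7 kN·m (hogging).

M_B = 344.7 kN·m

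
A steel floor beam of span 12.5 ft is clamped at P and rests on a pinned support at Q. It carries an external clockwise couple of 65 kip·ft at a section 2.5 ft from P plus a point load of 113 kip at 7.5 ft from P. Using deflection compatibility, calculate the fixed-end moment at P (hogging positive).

M_P = 267.2 kip·ft

Remove the prop at Q; the released (primary) structure is a cantilever built in at P.
Free-end deflection of the primary structure under the applied loading (downward +):
  clockwise couple 65 at a = 2.5: M₀a(2L − a)/(2EI) = 1828/EI
  point load 113 at a = 7.5: Pa²(3L − a)/(6EI) = 31781/EI
  δ_0 = 33609/EI
Flexibility coefficient — unit upward force at Q: δ_{QQ} = L³/(3EI) = 651/EI.
The prop prevents deflection at Q: R_Q = δ_0/δ_{QQ} = 33609/651 = 51.62 kip.
Moment equilibrium about P: M_P = Σ(load moments about P) − R_Q·L = 912.5 − 51.62×12.5 = 267.2 kip·ft.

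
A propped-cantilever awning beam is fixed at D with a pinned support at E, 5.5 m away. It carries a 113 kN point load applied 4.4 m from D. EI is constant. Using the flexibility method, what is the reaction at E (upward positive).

Choose R_E as the redundant. The primary structure is the cantilever fixed at D.
Downward deflection at the released point E due to the loads:
  point load 113 at a = 4.4: Pa²(3L − a)/(6EI) = 4412/EI
Flexibility coefficient — unit upward force at E: δ_{EE} = L³/(3EI) = 55.46/EI.
The prop prevents deflection at E: R_E = δ_0/δ_{EE} = 4412/55.46 = 79.55 kN.

R_E = 79.55 kN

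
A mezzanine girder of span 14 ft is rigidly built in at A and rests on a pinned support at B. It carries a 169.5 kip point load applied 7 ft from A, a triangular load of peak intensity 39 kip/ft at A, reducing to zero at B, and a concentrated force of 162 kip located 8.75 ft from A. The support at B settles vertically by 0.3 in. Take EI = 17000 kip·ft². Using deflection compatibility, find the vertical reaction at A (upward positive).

R_A = 422.2 kip

Take the reaction at B as the redundant and release it; the primary structure is a cantilever fixed at A.
Free-end deflection of the primary structure under the applied loading (downward +):
  point load 169.5 at a = 7: Pa²(3L − a)/(6EI) = 48449/EI
  triangular load, peak 39 at the fixed end: w₀L⁴/(30EI) = 49941/EI
  point load 162 at a = 8.75: Pa²(3L − a)/(6EI) = 68734/EI
  δ_0 = 167124/EI
Tip deflection under a unit load at B: L³/(3EI) = 914.7/EI.
With EI = 17000 kip·ft²: δ_0 = 9.8308 ft and δ_{BB} = 0.053804 ft/kip.
Compatibility — the beam at B must follow the support down by 0.025 ft: δ_0 − R_B·δ_{BB} = 0.025, so R_B = (9.8308 − 0.025)/0.053804 = 182.3 kip.
Vertical equilibrium: R_A = ΣP − R_B = 604.5 − 182.3 = 422.2 kip.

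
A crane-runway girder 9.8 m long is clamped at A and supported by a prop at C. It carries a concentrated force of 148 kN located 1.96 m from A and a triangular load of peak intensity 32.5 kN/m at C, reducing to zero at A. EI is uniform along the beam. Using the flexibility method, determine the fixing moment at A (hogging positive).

M_A = 390.9 kN·m

Release the roller at C. Primary structure: cantilever fixed at A.
Primary-structure tip deflection at C by superposition:
  point load 148 at a = 1.96: Pa²(3L − a)/(6EI) = 2600/EI
  triangular load, peak 32.5 at the free end: 11w₀L⁴/(120EI) = 27479/EI
  δ_0 = 30079/EI
Flexibility coefficient — unit upward force at C: δ_{CC} = L³/(3EI) = 313.7/EI.
The prop prevents deflection at C: R_C = δ_0/δ_{CC} = 30079/313.7 = 95.88 kN.
Moment equilibrium about A: M_A = Σ(load moments about A) − R_C·L = 1331 − 95.88×9.8 = 390.9 kN·m.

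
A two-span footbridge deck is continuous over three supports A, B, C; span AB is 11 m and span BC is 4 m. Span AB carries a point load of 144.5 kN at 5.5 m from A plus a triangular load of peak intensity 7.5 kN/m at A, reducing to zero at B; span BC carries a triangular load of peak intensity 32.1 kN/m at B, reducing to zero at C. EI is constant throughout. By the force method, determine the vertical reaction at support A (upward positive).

R_A = 75.52 kN

Take M_B as the redundant. Released structure: two simple spans AB and BC with a hinge at B.
Rotations at B on the released spans (each span's end-slope, ×1/EI):
  span AB: point load 144.5 at a = 5.5: Pab(L + a)/(6LEI) = 1093/EI
  span AB: triangular load, peak 7.5: 7w₀L³/(360EI) = 194.1/EI
  span BC: triangular load, peak 32.1: w₀L³/(45EI) = 45.65/EI
  relative rotation θ_0 = (1287 + 45.65)/EI = 1333/EI
A unit hogging moment at B produces rotation L₁/(3EI) + L₂/(3EI) = 5/EI.
Compatibility: M_B·(L₁+L₂)/(3EI) = θ_0, giving M_B = 266.5 kN·m (hogging).
Span AB, ΣM about A with M_B applied at B: R_B^{AB}·11 = 946 + 266.5, so R_B^{AB} = 110.2 kN and R_A = 185.8 − 110.2 = 75.52 kN.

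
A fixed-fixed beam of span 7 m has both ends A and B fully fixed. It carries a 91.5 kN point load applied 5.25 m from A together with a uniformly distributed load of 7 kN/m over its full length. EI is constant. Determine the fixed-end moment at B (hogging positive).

Take the two fixed-end moments M_A, M_B as redundants; the released structure is the simple span AB.
On the primary (simply-supported) span, the end slopes from the loading are:
  at A: point load 91.5 at a = 5.25: Pab(L + b)/(6LEI) = 175.1/EI
  at B: point load 91.5 at a = 5.25: Pab(L + a)/(6LEI) = 245.2/EI
  at A: UDL 7: wL³/(24EI) = 100/EI
  at B: UDL 7: wL³/(24EI) = 100/EI
  θ_A0 = 275.2/EI,  θ_B0 = 345.2/EI
Flexibility coefficients: a unit moment at one end gives L/(3EI) there and L/(6EI) at the far end, so f₁₁ = f₂₂ = 2.333/EI and f₁₂ = f₂₁ = 1.167/EI.
Compatibility — zero rotation at each built-in end:
  2.333 M_A + 1.167 M_B = 275.2
  1.167 M_A + 2.333 M_B = 345.2
Solving the pair gives M_A = 58.61 kN·m and M_B = 118.7 kN·m (hogging).

M_B = 118.7 kN·m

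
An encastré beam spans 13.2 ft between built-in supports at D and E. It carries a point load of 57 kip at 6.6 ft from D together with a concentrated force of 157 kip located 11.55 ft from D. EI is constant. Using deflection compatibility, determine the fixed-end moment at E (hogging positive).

Release both end moments; the primary structure is a simply-supported span DE with redundants M_D and M_E.
End rotations of the released simple span under the applied load (×1/EI):
  at D: point load 57 at a = 6.6: Pab(L + b)/(6LEI) = 620.7/EI
  at E: point load 57 at a = 6.6: Pab(L + a)/(6LEI) = 620.7/EI
  at D: point load 157 at a = 11.55: Pab(L + b)/(6LEI) = 561/EI
  at E: point load 157 at a = 11.55: Pab(L + a)/(6LEI) = 935/EI
  θ_D0 = 1182/EI,  θ_E0 = 1556/EI
Flexibility coefficients: a unit moment at one end gives L/(3EI) there and L/(6EI) at the far end, so f₁₁ = f₂₂ = 4.4/EI and f₁₂ = f₂₁ = 2.2/EI.
Compatibility — zero rotation at each built-in end:
  4.4 M_D + 2.2 M_E = 1182
  2.2 M_D + 4.4 M_E = 1556
Solving the pair gives M_D = 122.4 kip·ft and M_E = 292.4 kip·ft (hogging).

M_E = 292.4 kip·ft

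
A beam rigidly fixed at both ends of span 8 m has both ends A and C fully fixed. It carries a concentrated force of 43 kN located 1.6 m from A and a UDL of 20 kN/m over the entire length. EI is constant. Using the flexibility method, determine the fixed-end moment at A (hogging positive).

Take the two fixed-end moments M_A, M_C as redundants; the released structure is the simple span AC.
On the primary (simply-supported) span, the end slopes from the loading are:
  at A: point load 43 at a = 1.6: Pab(L + b)/(6LEI) = 132.1/EI
  at C: point load 43 at a = 1.6: Pab(L + a)/(6LEI) = 88.06/EI
  at A: UDL 20: wL³/(24EI) = 426.7/EI
  at C: UDL 20: wL³/(24EI) = 426.7/EI
  θ_A0 = 558.8/EI,  θ_C0 = 514.7/EI
Flexibility coefficients: a unit moment at one end gives L/(3EI) there and L/(6EI) at the far end, so f₁₁ = f₂₂ = 2.667/EI and f₁₂ = f₂₁ = 1.333/EI.
Compatibility — zero rotation at each built-in end:
  2.667 M_A + 1.333 M_C = 558.8
  1.333 M_A + 2.667 M_C = 514.7
Solving the pair gives M_A = 150.7 kN·m and M_C = 117.7 kN·m (hogging).

M_A = 150.7 kN·m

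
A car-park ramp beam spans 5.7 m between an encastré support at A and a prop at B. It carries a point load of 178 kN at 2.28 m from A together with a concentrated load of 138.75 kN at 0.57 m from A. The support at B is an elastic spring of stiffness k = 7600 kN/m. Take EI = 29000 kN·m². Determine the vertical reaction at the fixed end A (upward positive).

R_A = 280 kN

Choose R_B as the redundant. The primary structure is the cantilever fixed at A.
Free-end deflection of the primary structure under the applied loading (downward +):
  point load 178 at a = 2.28: Pa²(3L − a)/(6EI) = 2286/EI
  point load 138.75 at a = 0.57: Pa²(3L − a)/(6EI) = 124.2/EI
  δ_0 = 2410/EI
Flexibility coefficient — unit upward force at B: δ_{BB} = L³/(3EI) = 61.73/EI.
With EI = 29000 kN·m²: δ_0 = 0.083094 m and δ_{BB} = 0.002129 m/kN.
Compatibility — the spring shortens by R_B/k under the reaction it provides: δ_0 − R_B·δ_{BB} = R_B/k. With 1/k = 0.000132 m/kN, R_B = δ_0 / (δ_{BB} + 1/k) = 0.083094 / (0.002129 + 0.000132) = 36.76 kN.
Vertical equilibrium: R_A = ΣP − R_B = 316.8 − 36.76 = 280 kN.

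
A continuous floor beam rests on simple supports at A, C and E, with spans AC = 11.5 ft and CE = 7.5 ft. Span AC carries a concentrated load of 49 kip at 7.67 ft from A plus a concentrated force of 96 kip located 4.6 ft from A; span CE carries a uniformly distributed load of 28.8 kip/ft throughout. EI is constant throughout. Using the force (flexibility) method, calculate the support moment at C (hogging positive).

Insert a hinge at C; M_C is the redundant, and each span becomes simply supported.
End slopes at the hinge C, treating each span as simply supported:
  span AC: point load 49 at a = 7.67: Pab(L + a)/(6LEI) = 399.9/EI
  span AC: point load 96 at a = 4.6: Pab(L + a)/(6LEI) = 711/EI
  span CE: UDL 28.8: wL³/(24EI) = 506.2/EI
  relative rotation θ_0 = (1111 + 506.2)/EI = 1617/EI
A unit hogging moment at C produces rotation L₁/(3EI) + L₂/(3EI) = 6.333/EI.
Compatibility: M_C·(L₁+L₂)/(3EI) = θ_0, giving M_C = 255.3 kip·ft (hogging).

M_C = 255.3 kip·ft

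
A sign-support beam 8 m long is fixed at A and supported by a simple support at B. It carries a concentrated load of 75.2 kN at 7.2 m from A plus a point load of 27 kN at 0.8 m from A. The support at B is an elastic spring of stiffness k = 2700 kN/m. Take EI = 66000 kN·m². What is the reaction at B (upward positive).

R_B = 56.29 kN

Choose R_B as the redundant. The primary structure is the cantilever fixed at A.
Deflection at B on the released cantilever, summing each load's contribution:
  point load 75.2 at a = 7.2: Pa²(3L − a)/(6EI) = 10915/EI
  point load 27 at a = 0.8: Pa²(3L − a)/(6EI) = 66.82/EI
  δ_0 = 10982/EI
Flexibility coefficient — unit upward force at B: δ_{BB} = L³/(3EI) = 170.7/EI.
With EI = 66000 kN·m²: δ_0 = 0.1664 m and δ_{BB} = 0.002586 m/kN.
Compatibility — the spring shortens by R_B/k under the reaction it provides: δ_0 − R_B·δ_{BB} = R_B/k. With 1/k = 0.00037 m/kN, R_B = δ_0 / (δ_{BB} + 1/k) = 0.1664 / (0.002586 + 0.00037) = 56.29 kN.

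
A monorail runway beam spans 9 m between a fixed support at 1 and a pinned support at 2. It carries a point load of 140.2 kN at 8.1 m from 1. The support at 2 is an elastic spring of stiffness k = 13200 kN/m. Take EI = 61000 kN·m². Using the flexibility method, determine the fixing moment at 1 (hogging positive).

M_1 = 82.49 kN·m

Release the roller at 2. Primary structure: cantilever fixed at 1.
Deflection at 2 on the released cantilever, summing each load's contribution:
  point load 140.2 at a = 8.1: Pa²(3L − a)/(6EI) = 28975/EI
Flexibility coefficient — unit upward force at 2: δ_{22} = L³/(3EI) = 243/EI.
With EI = 61000 kN·m²: δ_0 = 0.47501 m and δ_{22} = 0.003984 m/kN.
Compatibility — the spring shortens by R_2/k under the reaction it provides: δ_0 − R_2·δ_{22} = R_2/k. With 1/k = 0.000076 m/kN, R_2 = δ_0 / (δ_{22} + 1/k) = 0.47501 / (0.003984 + 0.000076) = 117 kN.
Moment equilibrium about 1: M_1 = Σ(load moments about 1) − R_2·L = 1136 − 117×9 = 82.49 kN·m.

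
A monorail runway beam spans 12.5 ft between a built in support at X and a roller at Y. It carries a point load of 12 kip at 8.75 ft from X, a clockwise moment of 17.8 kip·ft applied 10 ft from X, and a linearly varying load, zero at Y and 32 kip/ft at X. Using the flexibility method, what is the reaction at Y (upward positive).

R_Y = 48.81 kip

Take the reaction at Y as the redundant and release it; the primary structure is a cantilever fixed at X.
Deflection at Y on the released cantilever, summing each load's contribution:
  point load 12 at a = 8.75: Pa²(3L − a)/(6EI) = 4402/EI
  clockwise couple 17.8 at a = 10: M₀a(2L − a)/(2EI) = 1335/EI
  triangular load, peak 32 at the fixed end: w₀L⁴/(30EI) = 26042/EI
  δ_0 = 31779/EI
Flexibility coefficient — unit upward force at Y: δ_{YY} = L³/(3EI) = 651/EI.
Compatibility at Y: δ_0 − R_Y·δ_{YY} = 0, so R_Y = 31779/651 = 48.81 kip.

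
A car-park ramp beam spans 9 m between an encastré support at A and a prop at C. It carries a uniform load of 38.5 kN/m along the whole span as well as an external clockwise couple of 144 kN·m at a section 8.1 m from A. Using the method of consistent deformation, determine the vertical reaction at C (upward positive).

Release the roller at C. Primary structure: cantilever fixed at A.
Primary-structure tip deflection at C by superposition:
  UDL 38.5: wL⁴/(8EI) = 31575/EI
  clockwise couple 144 at a = 8.1: M₀a(2L − a)/(2EI) = 5774/EI
  δ_0 = 37348/EI
Flexibility coefficient — unit upward force at C: δ_{CC} = L³/(3EI) = 243/EI.
Compatibility at C: δ_0 − R_C·δ_{CC} = 0, so R_C = 37348/243 = 153.7 kN.

R_C = 153.7 kN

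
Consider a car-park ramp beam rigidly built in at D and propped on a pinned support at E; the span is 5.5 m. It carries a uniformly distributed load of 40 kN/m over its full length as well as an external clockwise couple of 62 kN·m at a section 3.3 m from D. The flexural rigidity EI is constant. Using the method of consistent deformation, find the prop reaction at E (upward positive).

R_E = 96.7 kN

Take the reaction at E as the redundant and release it; the primary structure is a cantilever fixed at D.
Downward deflection at the released point E due to the loads:
  UDL 40: wL⁴/(8EI) = 4575/EI
  clockwise couple 62 at a = 3.3: M₀a(2L − a)/(2EI) = 787.7/EI
  δ_0 = 5363/EI
Tip deflection under a unit load at E: L³/(3EI) = 55.46/EI.
The prop prevents deflection at E: R_E = δ_0/δ_{EE} = 5363/55.46 = 96.7 kN.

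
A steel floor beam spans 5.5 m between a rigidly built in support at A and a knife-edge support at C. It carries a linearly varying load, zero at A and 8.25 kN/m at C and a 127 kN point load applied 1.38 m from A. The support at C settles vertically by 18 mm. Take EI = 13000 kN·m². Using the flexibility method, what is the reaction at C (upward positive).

Release the roller at C. Primary structure: cantilever fixed at A.
Primary-structure tip deflection at C by superposition:
  triangular load, peak 8.25 at the free end: 11w₀L⁴/(120EI) = 692/EI
  point load 127 at a = 1.38: Pa²(3L − a)/(6EI) = 609.5/EI
  δ_0 = 1302/EI
Flexibility coefficient — unit upward force at C: δ_{CC} = L³/(3EI) = 55.46/EI.
With EI = 13000 kN·m²: δ_0 = 0.10012 m and δ_{CC} = 0.004266 m/kN.
Compatibility — the beam at C must follow the support down by 0.018 m: δ_0 − R_C·δ_{CC} = 0.018, so R_C = (0.10012 − 0.018)/0.004266 = 19.25 kN.

R_C = 19.25 kN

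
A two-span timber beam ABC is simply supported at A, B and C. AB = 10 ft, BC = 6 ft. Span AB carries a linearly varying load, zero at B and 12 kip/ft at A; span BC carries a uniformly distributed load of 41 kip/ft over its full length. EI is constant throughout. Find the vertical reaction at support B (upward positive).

Insert a hinge at B; M_B is the redundant, and each span becomes simply supported.
Discontinuity in slope at B on the released structure — sum the simple-span end rotations:
  span AB: triangular load, peak 12: 7w₀L³/(360EI) = 233.3/EI
  span BC: UDL 41: wL³/(24EI) = 369/EI
  relative rotation θ_0 = (233.3 + 369)/EI = 602.3/EI
A unit hogging moment at B produces rotation L₁/(3EI) + L₂/(3EI) = 5.333/EI.
Compatibility: M_B·(L₁+L₂)/(3EI) = θ_0, giving M_B = 112.9 kip·ft (hogging).
Span AB, ΣM about A with M_B applied at B: R_B^{AB}·10 = 200 + 112.9, so R_B^{AB} = 31.29 kip and R_A = 60 − 31.29 = 28.71 kip.
Span BC, ΣM about C: R_B^{BC}·6 = 738 + 112.9, so R_B^{BC} = 141.8 kip and R_C = 246 − 141.8 = 104.2 kip.
R_B = 31.29 + 141.8 = 173.1 kip.

R_B = 173.1 kip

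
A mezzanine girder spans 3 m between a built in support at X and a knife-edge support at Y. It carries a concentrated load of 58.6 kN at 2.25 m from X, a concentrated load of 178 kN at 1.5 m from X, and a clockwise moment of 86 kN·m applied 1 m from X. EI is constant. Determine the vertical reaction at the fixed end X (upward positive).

Take the reaction at Y as the redundant and release it; the primary structure is a cantilever fixed at X.
Primary-structure tip deflection at Y by superposition:
  point load 58.6 at a = 2.25: Pa²(3L − a)/(6EI) = 333.7/EI
  point load 178 at a = 1.5: Pa²(3L − a)/(6EI) = 500.6/EI
  clockwise couple 86 at a = 1: M₀a(2L − a)/(2EI) = 215/EI
  δ_0 = 1049/EI
Tip deflection under a unit load at Y: L³/(3EI) = 9/EI.
The prop prevents deflection at Y: R_Y = δ_0/δ_{YY} = 1049/9 = 116.6 kN.
Vertical equilibrium: R_X = ΣP − R_Y = 236.6 − 116.6 = 120 kN.

R_X = 120 kN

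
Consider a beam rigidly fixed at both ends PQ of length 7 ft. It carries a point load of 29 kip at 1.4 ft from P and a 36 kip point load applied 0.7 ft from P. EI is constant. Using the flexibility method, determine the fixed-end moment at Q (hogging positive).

M_Q = 8.764 kip·ft

Take the two fixed-end moments M_P, M_Q as redundants; the released structure is the simple span PQ.
End rotations of the released simple span under the applied load (×1/EI):
  at P: point load 29 at a = 1.4: Pab(L + b)/(6LEI) = 68.21/EI
  at Q: point load 29 at a = 1.4: Pab(L + a)/(6LEI) = 45.47/EI
  at P: point load 36 at a = 0.7: Pab(L + b)/(6LEI) = 50.27/EI
  at Q: point load 36 at a = 0.7: Pab(L + a)/(6LEI) = 29.11/EI
  θ_P0 = 118.5/EI,  θ_Q0 = 74.58/EI
Flexibility coefficients: a unit moment at one end gives L/(3EI) there and L/(6EI) at the far end, so f₁₁ = f₂₂ = 2.333/EI and f₁₂ = f₂₁ = 1.167/EI.
Compatibility — zero rotation at each built-in end:
  2.333 M_P + 1.167 M_Q = 118.5
  1.167 M_P + 2.333 M_Q = 74.58
Solving the pair gives M_P = 46.4 kip·ft and M_Q = 8.764 kip·ft (hogging).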